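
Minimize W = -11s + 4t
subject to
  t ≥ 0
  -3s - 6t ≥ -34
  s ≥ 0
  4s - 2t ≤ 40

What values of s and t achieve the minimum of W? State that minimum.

Corner points and W = -11s + 4t:
  (0, 0) → W = 0
  (10, 0) → W = -110
  (0, 17/3) → W = 68/3
  (154/15, 8/15) → W = -554/5

s = 154/15, t = 8/15, minimum W = -554/5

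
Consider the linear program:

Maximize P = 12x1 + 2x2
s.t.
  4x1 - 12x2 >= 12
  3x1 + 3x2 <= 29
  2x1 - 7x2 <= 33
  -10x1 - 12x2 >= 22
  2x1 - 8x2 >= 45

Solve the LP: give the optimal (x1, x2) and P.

Feasible corners and P = 12x1 + 2x2:
  (-78, -27) → P = -990
  (-111/2, -39/2) → P = -705
  (-51/2, -12) → P = -330

x1 = -51/2, x2 = -12, maximum P = -330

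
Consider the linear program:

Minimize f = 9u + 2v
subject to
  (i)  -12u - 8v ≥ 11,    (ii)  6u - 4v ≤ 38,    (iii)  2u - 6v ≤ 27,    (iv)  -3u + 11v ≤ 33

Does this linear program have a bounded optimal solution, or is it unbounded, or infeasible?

unbounded

From the feasible point (75/44, -173/44), moving in the direction (-6, -2) keeps every constraint satisfied while f decreases without bound.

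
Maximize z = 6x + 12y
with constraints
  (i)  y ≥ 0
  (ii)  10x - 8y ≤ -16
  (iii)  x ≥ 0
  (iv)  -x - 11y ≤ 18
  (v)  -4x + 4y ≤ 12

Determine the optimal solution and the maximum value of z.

x = 4, y = 7, maximum z = 108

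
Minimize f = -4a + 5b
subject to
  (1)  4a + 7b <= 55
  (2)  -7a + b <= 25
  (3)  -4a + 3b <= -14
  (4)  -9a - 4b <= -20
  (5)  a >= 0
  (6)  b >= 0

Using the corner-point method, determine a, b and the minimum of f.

a = 55/4, b = 0, minimum f = -55

Corner points and f = -4a + 5b:
  (263/40, 41/10) → f = -29/5
  (55/4, 0) → f = -55
  (7/2, 0) → f = -14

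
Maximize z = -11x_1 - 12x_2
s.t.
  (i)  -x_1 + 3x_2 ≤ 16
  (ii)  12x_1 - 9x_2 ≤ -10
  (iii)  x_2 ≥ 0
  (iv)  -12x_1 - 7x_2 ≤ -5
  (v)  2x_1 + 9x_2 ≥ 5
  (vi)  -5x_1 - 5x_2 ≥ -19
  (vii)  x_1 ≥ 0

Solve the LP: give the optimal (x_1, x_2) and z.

x_1 = 0, x_2 = 10/9, maximum z = -40/3

Vertices and z = -11x_1 - 12x_2:
  (121/105, 278/105) → z = -4667/105
  (0, 10/9) → z = -40/3
  (0, 19/5) → z = -228/5

The optimum lies where 12x_1 - 9x_2 = -10 and x_1 = 0.
Solving simultaneously gives x_1 = 0, x_2 = 10/9.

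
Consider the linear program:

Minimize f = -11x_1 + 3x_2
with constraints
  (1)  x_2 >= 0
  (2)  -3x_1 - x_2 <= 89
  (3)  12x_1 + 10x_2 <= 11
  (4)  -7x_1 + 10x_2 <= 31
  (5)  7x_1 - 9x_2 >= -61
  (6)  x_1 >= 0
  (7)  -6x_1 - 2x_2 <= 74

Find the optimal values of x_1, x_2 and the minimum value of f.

x_1 = 11/12, x_2 = 0, minimum f = -121/12

Vertices and f = -11x_1 + 3x_2:
  (11/12, 0) → f = -121/12
  (0, 0) → f = 0
  (0, 11/10) → f = 33/10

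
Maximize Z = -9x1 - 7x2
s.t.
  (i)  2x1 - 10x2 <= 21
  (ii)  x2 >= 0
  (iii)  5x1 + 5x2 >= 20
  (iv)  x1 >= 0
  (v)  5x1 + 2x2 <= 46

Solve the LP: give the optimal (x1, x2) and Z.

At the optimal vertex, 5x1 + 5x2 = 20 and x1 = 0.
Solving simultaneously gives x1 = 0, x2 = 4.

x1 = 0, x2 = 4, maximum Z = -28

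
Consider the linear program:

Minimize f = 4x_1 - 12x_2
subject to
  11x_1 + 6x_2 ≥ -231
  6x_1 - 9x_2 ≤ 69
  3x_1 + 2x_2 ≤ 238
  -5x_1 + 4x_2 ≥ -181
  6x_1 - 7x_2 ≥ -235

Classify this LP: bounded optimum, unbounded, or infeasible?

bounded optimum

Feasible corners and f = 4x_1 - 12x_2:
  (-37/3, -143/9) → f = 424/3
  (-3027/113, 1199/113) → f = -26496/113
  (760/13, 407/13) → f = -1844/13
  (1196/33, 711/11) → f = -1892/3
The feasible region has finitely many vertices and no improving ray; the minimum is -1892/3 at (1196/33, 711/11).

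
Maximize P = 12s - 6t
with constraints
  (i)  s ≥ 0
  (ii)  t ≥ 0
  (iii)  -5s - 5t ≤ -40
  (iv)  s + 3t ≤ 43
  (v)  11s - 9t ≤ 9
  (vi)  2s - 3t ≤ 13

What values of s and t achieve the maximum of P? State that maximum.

Vertices and P = 12s - 6t:
  (0, 8) → P = -48
  (0, 43/3) → P = -86
  (81/20, 79/20) → P = 249/10
  (69/7, 232/21) → P = 52

s = 69/7, t = 232/21, maximum P = 52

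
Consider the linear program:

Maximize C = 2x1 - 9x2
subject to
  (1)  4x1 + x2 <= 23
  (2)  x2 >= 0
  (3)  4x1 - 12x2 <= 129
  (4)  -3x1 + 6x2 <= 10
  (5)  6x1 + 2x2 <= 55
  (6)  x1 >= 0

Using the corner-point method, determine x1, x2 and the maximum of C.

Feasible corners and C = 2x1 - 9x2:
  (23/4, 0) → C = 23/2
  (128/27, 109/27) → C = -725/27
  (0, 0) → C = 0
  (0, 5/3) → C = -15

At the optimal vertex, 4x1 + x2 = 23 and x2 = 0.
Solving simultaneously gives x1 = 23/4, x2 = 0.

x1 = 23/4, x2 = 0, maximum C = 23/2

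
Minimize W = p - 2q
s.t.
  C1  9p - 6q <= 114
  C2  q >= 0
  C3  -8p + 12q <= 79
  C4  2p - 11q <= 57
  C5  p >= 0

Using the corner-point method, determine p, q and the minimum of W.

p = 307/10, q = 541/20, minimum W = -117/5

Vertices and W = p - 2q:
  (38/3, 0) → W = 38/3
  (307/10, 541/20) → W = -117/5
  (0, 0) → W = 0
  (0, 79/12) → W = -79/6

The binding constraints are 9p - 6q = 114 and -8p + 12q = 79.
Solving simultaneously gives p = 307/10, q = 541/20.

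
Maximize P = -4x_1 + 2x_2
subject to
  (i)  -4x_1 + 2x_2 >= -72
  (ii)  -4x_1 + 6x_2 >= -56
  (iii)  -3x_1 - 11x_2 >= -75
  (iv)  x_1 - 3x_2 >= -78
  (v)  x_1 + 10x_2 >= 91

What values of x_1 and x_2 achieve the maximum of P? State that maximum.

The binding constraints are x_1 - 3x_2 = -78 and x_1 + 10x_2 = 91.
Solving simultaneously gives x_1 = -39, x_2 = 13.

x_1 = -39, x_2 = 13, maximum P = 182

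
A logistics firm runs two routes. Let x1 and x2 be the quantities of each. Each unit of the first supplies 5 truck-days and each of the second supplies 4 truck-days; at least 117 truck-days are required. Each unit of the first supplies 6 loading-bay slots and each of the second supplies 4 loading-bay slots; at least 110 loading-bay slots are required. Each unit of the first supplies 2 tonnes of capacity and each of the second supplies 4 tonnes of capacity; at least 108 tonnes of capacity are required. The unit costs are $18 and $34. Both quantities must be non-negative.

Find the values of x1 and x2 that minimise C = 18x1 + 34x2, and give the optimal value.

Corner points and C = 18x1 + 34x2:
  (0, 117/4) → C = 1989/2
  (54, 0) → C = 972
  (3, 51/2) → C = 921
The feasible region is unbounded (it extends along (0, 1), (1, 0)), but C strictly increases along every unbounded feasible direction, so there is no improving ray and the minimum is attained at a vertex.

The binding constraints are 5x1 + 4x2 = 117 and 2x1 + 4x2 = 108.
Solving simultaneously gives x1 = 3, x2 = 51/2.

x1 = 3, x2 = 51/2, minimum C = 921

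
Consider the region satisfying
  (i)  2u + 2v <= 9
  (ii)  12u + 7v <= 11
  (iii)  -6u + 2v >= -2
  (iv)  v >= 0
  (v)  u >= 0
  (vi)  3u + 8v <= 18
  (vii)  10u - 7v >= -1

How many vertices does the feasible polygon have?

5

Intersecting each pair of boundary lines and keeping only the points that satisfy every inequality leaves:
  (6/11, 7/11)
  (5/11, 61/77)
  (1/3, 0)
  (0, 0)
  (0, 1/7)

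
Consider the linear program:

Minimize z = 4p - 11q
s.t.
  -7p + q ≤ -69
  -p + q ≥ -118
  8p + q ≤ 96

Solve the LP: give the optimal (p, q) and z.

Extreme points and z = 4p - 11q:
  (-49/6, -757/6) → z = 8131/6
  (11, 8) → z = -44
  (214/9, -848/9) → z = 10184/9

The optimum lies where -7p + q = -69 and 8p + q = 96.
Solving simultaneously gives p = 11, q = 8.

p = 11, q = 8, minimum z = -44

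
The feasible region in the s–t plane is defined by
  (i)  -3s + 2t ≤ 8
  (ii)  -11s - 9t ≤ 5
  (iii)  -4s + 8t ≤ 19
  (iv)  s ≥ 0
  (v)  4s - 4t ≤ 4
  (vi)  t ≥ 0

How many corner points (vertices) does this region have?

The feasible vertices (each the meet of two boundaries and inside every other half-plane) are:
  (0, 19/8)
  (27/4, 23/4)
  (0, 0)
  (1, 0)

4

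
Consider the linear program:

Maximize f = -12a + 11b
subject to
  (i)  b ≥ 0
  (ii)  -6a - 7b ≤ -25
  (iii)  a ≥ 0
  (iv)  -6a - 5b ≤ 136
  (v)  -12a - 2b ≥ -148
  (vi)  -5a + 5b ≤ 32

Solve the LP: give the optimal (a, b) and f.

a = 0, b = 32/5, maximum f = 352/5

Extreme points and f = -12a + 11b:
  (25/6, 0) → f = -50
  (37/3, 0) → f = -148
  (0, 25/7) → f = 275/7
  (0, 32/5) → f = 352/5
  (338/35, 562/35) → f = 2126/35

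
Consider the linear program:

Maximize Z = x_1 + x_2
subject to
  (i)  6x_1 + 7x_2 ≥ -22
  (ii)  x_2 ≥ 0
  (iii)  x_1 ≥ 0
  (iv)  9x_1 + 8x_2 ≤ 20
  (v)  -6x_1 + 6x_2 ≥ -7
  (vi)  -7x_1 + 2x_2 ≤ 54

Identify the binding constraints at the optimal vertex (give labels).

(iii) and (iv)

Feasible corners and Z = x_1 + x_2:
  (0, 0) → Z = 0
  (7/6, 0) → Z = 7/6
  (0, 5/2) → Z = 5/2
  (88/51, 19/34) → Z = 233/102

The maximum is at (0, 5/2). Substituting into each constraint, equality holds for (iii) and (iv); the remaining constraints have slack.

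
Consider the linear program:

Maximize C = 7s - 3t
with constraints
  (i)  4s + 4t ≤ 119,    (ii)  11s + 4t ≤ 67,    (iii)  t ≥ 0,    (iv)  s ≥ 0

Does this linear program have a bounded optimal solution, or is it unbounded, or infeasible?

Vertices and C = 7s - 3t:
  (67/11, 0) → C = 469/11
  (0, 67/4) → C = -201/4
  (0, 0) → C = 0
The feasible region has finitely many vertices and no improving ray; the maximum is 469/11 at (67/11, 0).

bounded optimum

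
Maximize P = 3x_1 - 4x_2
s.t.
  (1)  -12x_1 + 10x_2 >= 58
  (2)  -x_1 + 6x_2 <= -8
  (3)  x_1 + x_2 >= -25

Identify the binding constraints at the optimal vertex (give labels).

Extreme points and P = 3x_1 - 4x_2:
  (-214/31, -77/31) → P = -334/31
  (-14, -11) → P = 2
  (-142/7, -33/7) → P = -42

The maximum is at (-14, -11). Substituting into each constraint, equality holds for (1) and (3); the remaining constraints have slack.

(1) and (3)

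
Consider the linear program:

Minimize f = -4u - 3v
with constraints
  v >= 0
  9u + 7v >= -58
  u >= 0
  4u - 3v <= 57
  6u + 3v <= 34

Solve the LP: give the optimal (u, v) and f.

u = 0, v = 34/3, minimum f = -34

Vertices and f = -4u - 3v:
  (0, 0) → f = 0
  (17/3, 0) → f = -68/3
  (0, 34/3) → f = -34

The optimum lies where u = 0 and 6u + 3v = 34.
Solving simultaneously gives u = 0, v = 34/3.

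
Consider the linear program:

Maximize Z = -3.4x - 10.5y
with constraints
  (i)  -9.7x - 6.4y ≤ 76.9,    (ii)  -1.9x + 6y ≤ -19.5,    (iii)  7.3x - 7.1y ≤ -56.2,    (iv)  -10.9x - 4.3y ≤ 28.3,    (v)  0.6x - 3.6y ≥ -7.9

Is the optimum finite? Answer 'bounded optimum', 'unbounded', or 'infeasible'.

infeasible

The boundaries -9.7x - 6.4y = 76.9 and -10.9x - 4.3y = 28.3 meet at (997/187, -3758/187), but that point violates 7.3x - 7.1y ≤ -56.2. Every candidate vertex is excluded by some other constraint, so the feasible region is empty.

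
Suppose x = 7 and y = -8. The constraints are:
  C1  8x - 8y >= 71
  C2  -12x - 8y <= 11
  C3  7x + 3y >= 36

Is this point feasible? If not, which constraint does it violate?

Constraint C3: 7x + 3y = 25, which is not ≥ 36. All other constraints are satisfied.

not feasible — violates C3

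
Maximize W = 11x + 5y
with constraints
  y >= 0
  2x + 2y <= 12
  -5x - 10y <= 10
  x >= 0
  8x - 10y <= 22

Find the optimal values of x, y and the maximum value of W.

Feasible corners and W = 11x + 5y:
  (0, 0) → W = 0
  (11/4, 0) → W = 121/4
  (0, 6) → W = 30
  (41/9, 13/9) → W = 172/3

At the optimal vertex, 2x + 2y = 12 and 8x - 10y = 22.
Solving simultaneously gives x = 41/9, y = 13/9.

x = 41/9, y = 13/9, maximum W = 172/3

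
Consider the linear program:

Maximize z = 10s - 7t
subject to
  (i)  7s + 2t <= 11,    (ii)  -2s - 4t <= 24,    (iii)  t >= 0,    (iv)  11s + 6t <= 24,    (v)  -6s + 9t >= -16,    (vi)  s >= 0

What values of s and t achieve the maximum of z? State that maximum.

s = 11/7, t = 0, maximum z = 110/7

Corner points and z = 10s - 7t:
  (11/7, 0) → z = 110/7
  (9/10, 47/20) → z = -149/20
  (0, 0) → z = 0
  (0, 4) → z = -28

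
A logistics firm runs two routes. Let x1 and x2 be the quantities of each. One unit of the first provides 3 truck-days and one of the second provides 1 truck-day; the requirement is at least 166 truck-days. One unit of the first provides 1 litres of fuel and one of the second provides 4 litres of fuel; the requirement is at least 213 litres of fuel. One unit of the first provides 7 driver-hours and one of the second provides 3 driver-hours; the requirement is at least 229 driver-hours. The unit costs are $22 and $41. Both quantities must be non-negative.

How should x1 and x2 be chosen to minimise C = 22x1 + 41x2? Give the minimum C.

x1 = 41, x2 = 43, minimum C = 2665

Corner points and C = 22x1 + 41x2:
  (0, 166) → C = 6806
  (213, 0) → C = 4686
  (41, 43) → C = 2665
The feasible region is unbounded (it extends along (0, 1), (1, 0)), but C strictly increases along every unbounded feasible direction, so there is no improving ray and the minimum is attained at a vertex.

At the optimal vertex, 3x1 + x2 = 166 and x1 + 4x2 = 213.
Solving simultaneously gives x1 = 41, x2 = 43.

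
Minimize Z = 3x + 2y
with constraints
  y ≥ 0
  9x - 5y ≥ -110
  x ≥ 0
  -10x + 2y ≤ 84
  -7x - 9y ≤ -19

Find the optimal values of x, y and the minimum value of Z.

Corner points and Z = 3x + 2y:
  (19/7, 0) → Z = 57/7
  (0, 22) → Z = 44
  (0, 19/9) → Z = 38/9
The feasible region is unbounded (it extends along (1, 0), (5, 9)), but Z strictly increases along every unbounded feasible direction, so there is no improving ray and the minimum is attained at a vertex.

x = 0, y = 19/9, minimum Z = 38/9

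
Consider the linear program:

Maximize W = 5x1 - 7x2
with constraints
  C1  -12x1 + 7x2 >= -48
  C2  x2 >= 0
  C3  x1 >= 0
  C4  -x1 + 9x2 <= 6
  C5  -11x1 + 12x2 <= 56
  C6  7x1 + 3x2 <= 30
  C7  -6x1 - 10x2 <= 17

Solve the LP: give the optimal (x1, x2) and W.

Extreme points and W = 5x1 - 7x2:
  (4, 0) → W = 20
  (354/85, 24/85) → W = 1602/85
  (0, 0) → W = 0
  (0, 2/3) → W = -14/3
  (42/11, 12/11) → W = 126/11

The optimum lies where -12x1 + 7x2 = -48 and x2 = 0.
Solving simultaneously gives x1 = 4, x2 = 0.

x1 = 4, x2 = 0, maximum W = 20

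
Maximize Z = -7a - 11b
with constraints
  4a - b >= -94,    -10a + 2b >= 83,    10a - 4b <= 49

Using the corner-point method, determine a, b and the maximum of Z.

Feasible corners and Z = -7a - 11b:
  (105/2, 304) → Z = -7423/2
  (-425/6, -568/3) → Z = 5157/2
  (-43/2, -66) → Z = 1753/2

The binding constraints are 4a - b = -94 and 10a - 4b = 49.
Solving simultaneously gives a = -425/6, b = -568/3.

a = -425/6, b = -568/3, maximum Z = 5157/2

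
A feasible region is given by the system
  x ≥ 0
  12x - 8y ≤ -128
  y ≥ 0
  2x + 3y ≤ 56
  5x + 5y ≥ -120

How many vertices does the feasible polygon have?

3

Pairwise boundary intersections that survive every other constraint:
  (0, 16)
  (0, 56/3)
  (16/13, 232/13)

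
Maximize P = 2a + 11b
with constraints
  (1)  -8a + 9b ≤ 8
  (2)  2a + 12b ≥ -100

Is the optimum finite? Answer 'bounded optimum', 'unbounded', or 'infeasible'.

unbounded

From the feasible point (-166/19, -392/57), moving in the direction (9, 8) keeps every constraint satisfied while P increases without bound.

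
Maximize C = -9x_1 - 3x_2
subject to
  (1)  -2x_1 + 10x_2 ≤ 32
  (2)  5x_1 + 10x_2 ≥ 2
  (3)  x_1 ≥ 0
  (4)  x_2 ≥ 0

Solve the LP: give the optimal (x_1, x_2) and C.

x_1 = 0, x_2 = 1/5, maximum C = -3/5

Vertices and C = -9x_1 - 3x_2:
  (0, 16/5) → C = -48/5
  (0, 1/5) → C = -3/5
  (2/5, 0) → C = -18/5
The feasible region is unbounded (it extends along (5, 1), (1, 0)), but C strictly decreases along every unbounded feasible direction, so there is no improving ray and the maximum is attained at a vertex.

At the optimal vertex, 5x_1 + 10x_2 = 2 and x_1 = 0.
Solving simultaneously gives x_1 = 0, x_2 = 1/5.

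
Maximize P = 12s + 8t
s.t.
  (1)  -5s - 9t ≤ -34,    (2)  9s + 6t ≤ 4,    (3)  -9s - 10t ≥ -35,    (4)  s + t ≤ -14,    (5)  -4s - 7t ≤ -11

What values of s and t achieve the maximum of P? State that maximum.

Feasible corners and P = 12s + 8t:
  (-40, 26) → P = -272
  (-139, 81) → P = -1020
  (-175, 161) → P = -812
The feasible region is unbounded (it extends along (-7, 4), (-10, 9)), but P strictly decreases along every unbounded feasible direction, so there is no improving ray and the maximum is attained at a vertex.

The binding constraints are -5s - 9t = -34 and s + t = -14.
Solving simultaneously gives s = -40, t = 26.

s = -40, t = 26, maximum P = -272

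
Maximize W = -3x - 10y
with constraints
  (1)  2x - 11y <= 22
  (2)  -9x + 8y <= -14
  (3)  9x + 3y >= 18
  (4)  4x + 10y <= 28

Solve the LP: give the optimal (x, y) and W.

x = 88/35, y = -54/35, maximum W = 276/35

Vertices and W = -3x - 10y:
  (88/35, -54/35) → W = 276/35
  (33/4, -1/2) → W = -79/4
  (62/33, 4/11) → W = -102/11
  (182/61, 98/61) → W = -1526/61

The optimum lies where 2x - 11y = 22 and 9x + 3y = 18.
Solving simultaneously gives x = 88/35, y = -54/35.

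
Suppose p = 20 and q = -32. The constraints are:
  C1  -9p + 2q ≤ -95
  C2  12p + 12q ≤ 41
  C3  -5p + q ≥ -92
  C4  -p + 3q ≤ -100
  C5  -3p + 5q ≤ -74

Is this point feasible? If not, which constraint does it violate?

not feasible — violates C3

Constraint C3: -5p + q = -132, which is not ≥ -92. All other constraints are satisfied.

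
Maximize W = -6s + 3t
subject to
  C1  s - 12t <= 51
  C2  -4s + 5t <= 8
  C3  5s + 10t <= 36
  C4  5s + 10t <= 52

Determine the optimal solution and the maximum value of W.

s = -351/43, t = -212/43, maximum W = 1470/43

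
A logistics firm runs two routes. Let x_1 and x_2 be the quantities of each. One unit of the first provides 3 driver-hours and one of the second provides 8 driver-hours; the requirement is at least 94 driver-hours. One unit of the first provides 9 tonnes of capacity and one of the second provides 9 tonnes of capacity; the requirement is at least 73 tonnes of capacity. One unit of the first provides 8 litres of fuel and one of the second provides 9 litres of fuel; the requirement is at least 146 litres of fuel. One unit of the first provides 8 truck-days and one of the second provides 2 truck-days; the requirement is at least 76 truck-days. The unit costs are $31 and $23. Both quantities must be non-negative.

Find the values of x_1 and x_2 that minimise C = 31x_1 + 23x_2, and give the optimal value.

x_1 = 7, x_2 = 10, minimum C = 447

The feasible region is unbounded (it extends along (0, 1), (1, 0)), but C strictly increases along every unbounded feasible direction, so there is no improving ray and the minimum is attained at a vertex.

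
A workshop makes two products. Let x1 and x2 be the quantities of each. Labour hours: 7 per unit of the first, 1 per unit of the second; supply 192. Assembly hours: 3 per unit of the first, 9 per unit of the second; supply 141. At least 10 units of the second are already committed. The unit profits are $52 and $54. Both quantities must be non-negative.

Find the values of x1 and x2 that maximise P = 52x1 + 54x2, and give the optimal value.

Feasible corners and P = 52x1 + 54x2:
  (0, 47/3) → P = 846
  (0, 10) → P = 540
  (17, 10) → P = 1424

The optimum lies where 3x1 + 9x2 = 141 and x2 = 10.
Solving simultaneously gives x1 = 17, x2 = 10.

x1 = 17, x2 = 10, maximum P = 1424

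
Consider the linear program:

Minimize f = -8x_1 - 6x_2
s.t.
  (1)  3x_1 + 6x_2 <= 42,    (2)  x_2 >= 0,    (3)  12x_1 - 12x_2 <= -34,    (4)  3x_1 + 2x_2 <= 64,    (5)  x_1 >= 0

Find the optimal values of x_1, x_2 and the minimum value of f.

Extreme points and f = -8x_1 - 6x_2:
  (25/9, 101/18) → f = -503/9
  (0, 7) → f = -42
  (0, 17/6) → f = -17

At the optimal vertex, 3x_1 + 6x_2 = 42 and 12x_1 - 12x_2 = -34.
Solving simultaneously gives x_1 = 25/9, x_2 = 101/18.

x_1 = 25/9, x_2 = 101/18, minimum f = -503/9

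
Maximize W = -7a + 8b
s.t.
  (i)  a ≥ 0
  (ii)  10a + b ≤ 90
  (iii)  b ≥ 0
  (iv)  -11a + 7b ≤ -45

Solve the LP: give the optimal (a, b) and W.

a = 25/3, b = 20/3, maximum W = -5

The binding constraints are 10a + b = 90 and -11a + 7b = -45.
Solving simultaneously gives a = 25/3, b = 20/3.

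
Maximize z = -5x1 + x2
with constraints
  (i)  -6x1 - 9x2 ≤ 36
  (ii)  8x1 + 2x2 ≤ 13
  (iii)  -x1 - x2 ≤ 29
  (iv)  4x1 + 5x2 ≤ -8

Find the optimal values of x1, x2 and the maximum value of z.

x1 = -137, x2 = 108, maximum z = 793

Extreme points and z = -5x1 + x2:
  (63/20, -61/10) → z = -437/20
  (-75, 46) → z = 421
  (81/32, -29/8) → z = -521/32
  (-137, 108) → z = 793

The optimum lies where -x1 - x2 = 29 and 4x1 + 5x2 = -8.
Solving simultaneously gives x1 = -137, x2 = 108.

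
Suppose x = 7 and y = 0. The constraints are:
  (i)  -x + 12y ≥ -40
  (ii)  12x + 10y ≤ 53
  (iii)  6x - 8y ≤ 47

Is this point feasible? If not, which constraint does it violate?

Constraint (ii): 12x + 10y = 84, which is not ≤ 53. All other constraints are satisfied.

not feasible — violates (ii)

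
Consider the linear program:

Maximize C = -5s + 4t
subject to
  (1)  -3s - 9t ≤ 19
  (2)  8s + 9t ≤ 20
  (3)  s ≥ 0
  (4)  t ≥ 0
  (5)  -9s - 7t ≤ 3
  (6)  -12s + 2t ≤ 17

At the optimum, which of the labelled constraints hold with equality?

Vertices and C = -5s + 4t:
  (0, 20/9) → C = 80/9
  (5/2, 0) → C = -25/2
  (0, 0) → C = 0

The maximum is at (0, 20/9). Substituting into each constraint, equality holds for (2) and (3); the remaining constraints have slack.

(2) and (3)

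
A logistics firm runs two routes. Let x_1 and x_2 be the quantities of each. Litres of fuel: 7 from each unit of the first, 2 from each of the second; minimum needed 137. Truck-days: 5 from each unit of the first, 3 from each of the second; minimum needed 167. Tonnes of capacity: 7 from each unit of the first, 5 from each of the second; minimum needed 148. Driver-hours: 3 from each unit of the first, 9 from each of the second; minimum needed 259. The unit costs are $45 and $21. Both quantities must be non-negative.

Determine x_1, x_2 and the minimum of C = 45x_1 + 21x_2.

x_1 = 7, x_2 = 44, minimum C = 1239

Corner points and C = 45x_1 + 21x_2:
  (0, 137/2) → C = 2877/2
  (259/3, 0) → C = 3885
  (7, 44) → C = 1239
  (121/6, 397/18) → C = 4112/3
The feasible region is unbounded (it extends along (0, 1), (1, 0)), but C strictly increases along every unbounded feasible direction, so there is no improving ray and the minimum is attained at a vertex.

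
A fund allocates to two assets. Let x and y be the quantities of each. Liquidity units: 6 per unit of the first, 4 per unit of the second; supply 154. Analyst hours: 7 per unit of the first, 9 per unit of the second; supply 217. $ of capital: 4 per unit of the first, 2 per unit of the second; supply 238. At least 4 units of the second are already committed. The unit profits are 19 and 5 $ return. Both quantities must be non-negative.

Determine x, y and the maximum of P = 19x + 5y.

x = 23, y = 4, maximum P = 457

At the optimal vertex, 6x + 4y = 154 and y = 4.
Solving simultaneously gives x = 23, y = 4.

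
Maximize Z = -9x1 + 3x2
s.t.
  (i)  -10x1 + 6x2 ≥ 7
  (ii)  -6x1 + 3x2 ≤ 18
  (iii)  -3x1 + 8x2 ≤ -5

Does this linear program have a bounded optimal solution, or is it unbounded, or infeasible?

Feasible corners and Z = -9x1 + 3x2:
  (-29/2, -23) → Z = 123/2
  (-43/31, -71/62) → Z = 561/62
  (-53/13, -28/13) → Z = 393/13
The feasible region has finitely many vertices and no improving ray; the maximum is 123/2 at (-29/2, -23).

bounded optimum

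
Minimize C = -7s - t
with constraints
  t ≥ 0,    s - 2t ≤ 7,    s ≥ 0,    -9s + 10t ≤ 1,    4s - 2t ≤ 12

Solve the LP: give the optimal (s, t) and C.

The optimum lies where -9s + 10t = 1 and 4s - 2t = 12.
Solving simultaneously gives s = 61/11, t = 56/11.

s = 61/11, t = 56/11, minimum C = -483/11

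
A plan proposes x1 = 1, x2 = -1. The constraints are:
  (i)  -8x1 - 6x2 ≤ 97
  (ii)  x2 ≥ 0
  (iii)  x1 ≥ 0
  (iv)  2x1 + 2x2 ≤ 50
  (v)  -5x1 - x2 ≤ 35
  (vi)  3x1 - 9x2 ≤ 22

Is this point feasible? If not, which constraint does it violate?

Constraint (ii): x2 = -1, which is not ≥ 0. All other constraints are satisfied.

not feasible — violates (ii)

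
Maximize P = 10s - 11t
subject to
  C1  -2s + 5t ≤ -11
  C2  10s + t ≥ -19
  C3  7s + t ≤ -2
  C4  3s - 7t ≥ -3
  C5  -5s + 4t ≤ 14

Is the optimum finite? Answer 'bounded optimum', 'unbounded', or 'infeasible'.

unbounded

From the feasible point (-21/13, -37/13), moving in the direction (1, -10) keeps every constraint satisfied while P increases without bound.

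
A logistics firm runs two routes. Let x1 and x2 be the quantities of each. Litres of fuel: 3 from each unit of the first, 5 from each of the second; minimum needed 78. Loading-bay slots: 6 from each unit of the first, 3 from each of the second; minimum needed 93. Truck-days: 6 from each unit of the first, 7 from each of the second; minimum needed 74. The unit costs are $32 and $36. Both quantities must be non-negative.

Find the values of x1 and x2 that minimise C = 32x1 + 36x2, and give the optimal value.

x1 = 11, x2 = 9, minimum C = 676

Extreme points and C = 32x1 + 36x2:
  (0, 31) → C = 1116
  (26, 0) → C = 832
  (11, 9) → C = 676
The feasible region is unbounded (it extends along (0, 1), (1, 0)), but C strictly increases along every unbounded feasible direction, so there is no improving ray and the minimum is attained at a vertex.

The optimum lies where 3x1 + 5x2 = 78 and 6x1 + 3x2 = 93.
Solving simultaneously gives x1 = 11, x2 = 9.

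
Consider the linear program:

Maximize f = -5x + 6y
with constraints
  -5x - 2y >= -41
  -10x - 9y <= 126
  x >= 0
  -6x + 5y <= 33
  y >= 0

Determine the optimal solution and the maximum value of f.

x = 139/37, y = 411/37, maximum f = 1771/37

Corner points and f = -5x + 6y:
  (139/37, 411/37) → f = 1771/37
  (41/5, 0) → f = -41
  (0, 33/5) → f = 198/5
  (0, 0) → f = 0

At the optimal vertex, -5x - 2y = -41 and -6x + 5y = 33.
Solving simultaneously gives x = 139/37, y = 411/37.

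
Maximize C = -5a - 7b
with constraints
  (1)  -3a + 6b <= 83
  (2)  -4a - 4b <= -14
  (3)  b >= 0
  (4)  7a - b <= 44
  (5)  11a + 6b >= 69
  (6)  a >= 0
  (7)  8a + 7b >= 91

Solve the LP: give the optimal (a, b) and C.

a = 7, b = 5, maximum C = -70

Vertices and C = -5a - 7b:
  (347/39, 713/39) → C = -2242/13
  (0, 83/6) → C = -581/6
  (7, 5) → C = -70
  (0, 13) → C = -91

At the optimal vertex, 7a - b = 44 and 8a + 7b = 91.
Solving simultaneously gives a = 7, b = 5.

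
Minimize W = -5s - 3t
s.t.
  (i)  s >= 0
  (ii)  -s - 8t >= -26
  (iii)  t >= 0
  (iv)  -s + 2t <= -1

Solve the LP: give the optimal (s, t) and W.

s = 26, t = 0, minimum W = -130

At the optimal vertex, -s - 8t = -26 and t = 0.
Solving simultaneously gives s = 26, t = 0.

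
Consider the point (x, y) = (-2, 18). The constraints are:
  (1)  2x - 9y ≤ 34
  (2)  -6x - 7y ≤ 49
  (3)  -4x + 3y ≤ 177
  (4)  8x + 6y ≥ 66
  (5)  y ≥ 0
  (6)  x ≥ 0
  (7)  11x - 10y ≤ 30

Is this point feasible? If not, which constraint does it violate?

not feasible — violates (6)

Constraint (6): x = -2, which is not ≥ 0. All other constraints are satisfied.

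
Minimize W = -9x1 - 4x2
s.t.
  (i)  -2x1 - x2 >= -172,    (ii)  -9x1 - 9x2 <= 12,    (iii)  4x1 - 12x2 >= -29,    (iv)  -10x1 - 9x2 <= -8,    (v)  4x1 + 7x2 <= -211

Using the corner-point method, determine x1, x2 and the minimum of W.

x1 = 520/3, x2 = -524/3, minimum W = -2584/3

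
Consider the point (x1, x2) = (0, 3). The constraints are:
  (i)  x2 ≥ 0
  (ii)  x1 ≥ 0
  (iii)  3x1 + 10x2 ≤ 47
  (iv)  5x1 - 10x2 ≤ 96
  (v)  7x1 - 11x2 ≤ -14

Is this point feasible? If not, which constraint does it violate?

feasible

(i): 3 ≥ 0 ✓
(ii): 0 ≥ 0 ✓
(iii): 30 ≤ 47 ✓
(iv): -30 ≤ 96 ✓
(v): -33 ≤ -14 ✓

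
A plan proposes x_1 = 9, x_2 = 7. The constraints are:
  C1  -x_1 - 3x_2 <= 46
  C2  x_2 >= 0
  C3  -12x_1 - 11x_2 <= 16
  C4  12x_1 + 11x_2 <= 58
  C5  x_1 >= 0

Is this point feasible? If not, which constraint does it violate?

Constraint C4: 12x_1 + 11x_2 = 185, which is not ≤ 58. All other constraints are satisfied.

not feasible — violates C4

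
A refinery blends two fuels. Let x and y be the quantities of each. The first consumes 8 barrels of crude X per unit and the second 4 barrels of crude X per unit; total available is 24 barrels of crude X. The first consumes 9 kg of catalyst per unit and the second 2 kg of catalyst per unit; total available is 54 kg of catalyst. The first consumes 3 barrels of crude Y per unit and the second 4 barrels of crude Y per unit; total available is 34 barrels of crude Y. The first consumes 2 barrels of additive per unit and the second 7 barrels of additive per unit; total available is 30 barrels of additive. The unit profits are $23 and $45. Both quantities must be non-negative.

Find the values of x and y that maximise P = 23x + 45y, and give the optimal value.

Corner points and P = 23x + 45y:
  (0, 0) → P = 0
  (0, 30/7) → P = 1350/7
  (3, 0) → P = 69
  (1, 4) → P = 203

x = 1, y = 4, maximum P = 203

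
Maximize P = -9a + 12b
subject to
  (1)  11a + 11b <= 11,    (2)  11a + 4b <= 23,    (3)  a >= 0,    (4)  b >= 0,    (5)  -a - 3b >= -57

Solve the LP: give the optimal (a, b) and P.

a = 0, b = 1, maximum P = 12

Feasible corners and P = -9a + 12b:
  (0, 1) → P = 12
  (1, 0) → P = -9
  (0, 0) → P = 0

The binding constraints are 11a + 11b = 11 and a = 0.
Solving simultaneously gives a = 0, b = 1.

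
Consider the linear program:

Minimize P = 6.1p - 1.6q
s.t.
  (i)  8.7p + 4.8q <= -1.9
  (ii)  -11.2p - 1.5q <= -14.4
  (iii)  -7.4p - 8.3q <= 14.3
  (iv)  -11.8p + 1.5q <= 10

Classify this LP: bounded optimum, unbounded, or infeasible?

infeasible

The boundaries 8.7p + 4.8q = -1.9 and -11.2p - 1.5q = -14.4 meet at (2399/1357, -14656/4071), but that point violates -7.4p - 8.3q ≤ 14.3. Every candidate vertex is excluded by some other constraint, so the feasible region is empty.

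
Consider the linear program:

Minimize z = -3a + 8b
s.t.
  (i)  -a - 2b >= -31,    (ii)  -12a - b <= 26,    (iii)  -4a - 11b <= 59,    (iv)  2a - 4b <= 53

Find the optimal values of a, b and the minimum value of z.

The binding constraints are -4a - 11b = 59 and 2a - 4b = 53.
Solving simultaneously gives a = 347/38, b = -165/19.

a = 347/38, b = -165/19, minimum z = -3681/38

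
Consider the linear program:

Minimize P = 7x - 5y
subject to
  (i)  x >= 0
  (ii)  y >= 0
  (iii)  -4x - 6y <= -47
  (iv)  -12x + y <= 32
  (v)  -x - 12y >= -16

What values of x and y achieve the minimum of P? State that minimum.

x = 78/7, y = 17/42, minimum P = 3191/42

Extreme points and P = 7x - 5y:
  (47/4, 0) → P = 329/4
  (16, 0) → P = 112
  (78/7, 17/42) → P = 3191/42

The optimum lies where -4x - 6y = -47 and -x - 12y = -16.
Solving simultaneously gives x = 78/7, y = 17/42.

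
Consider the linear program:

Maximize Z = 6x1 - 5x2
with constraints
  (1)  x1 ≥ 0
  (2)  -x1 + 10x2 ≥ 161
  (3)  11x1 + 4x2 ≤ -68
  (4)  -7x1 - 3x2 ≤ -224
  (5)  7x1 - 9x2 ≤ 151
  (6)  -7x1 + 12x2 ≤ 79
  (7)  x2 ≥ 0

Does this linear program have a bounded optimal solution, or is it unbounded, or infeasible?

infeasible

The boundaries -x1 + 10x2 = 161 and -7x1 - 3x2 = -224 meet at (1757/73, 1351/73), but that point violates 11x1 + 4x2 ≤ -68. Every candidate vertex is excluded by some other constraint, so the feasible region is empty.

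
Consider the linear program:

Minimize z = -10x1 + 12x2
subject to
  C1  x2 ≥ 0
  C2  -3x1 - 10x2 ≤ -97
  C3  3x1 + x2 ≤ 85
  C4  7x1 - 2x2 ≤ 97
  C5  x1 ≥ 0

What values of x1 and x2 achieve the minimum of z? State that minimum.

x1 = 291/19, x2 = 97/19, minimum z = -1746/19

Feasible corners and z = -10x1 + 12x2:
  (291/19, 97/19) → z = -1746/19
  (0, 97/10) → z = 582/5
  (267/13, 304/13) → z = 978/13
  (0, 85) → z = 1020

The binding constraints are -3x1 - 10x2 = -97 and 7x1 - 2x2 = 97.
Solving simultaneously gives x1 = 291/19, x2 = 97/19.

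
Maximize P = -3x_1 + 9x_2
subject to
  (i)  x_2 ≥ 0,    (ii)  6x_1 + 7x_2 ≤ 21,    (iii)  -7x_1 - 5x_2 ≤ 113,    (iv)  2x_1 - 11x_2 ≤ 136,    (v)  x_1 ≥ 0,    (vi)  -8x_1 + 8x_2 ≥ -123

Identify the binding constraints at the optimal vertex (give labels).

(ii) and (v)

Feasible corners and P = -3x_1 + 9x_2:
  (7/2, 0) → P = -21/2
  (0, 0) → P = 0
  (0, 3) → P = 27

The maximum is at (0, 3). Substituting into each constraint, equality holds for (ii) and (v); the remaining constraints have slack.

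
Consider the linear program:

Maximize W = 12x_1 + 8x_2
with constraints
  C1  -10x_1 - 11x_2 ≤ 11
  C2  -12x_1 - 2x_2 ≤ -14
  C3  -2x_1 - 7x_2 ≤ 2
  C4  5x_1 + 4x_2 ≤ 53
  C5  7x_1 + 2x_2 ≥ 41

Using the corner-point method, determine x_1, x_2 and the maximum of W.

x_1 = 379/27, x_2 = -116/27, maximum W = 3620/27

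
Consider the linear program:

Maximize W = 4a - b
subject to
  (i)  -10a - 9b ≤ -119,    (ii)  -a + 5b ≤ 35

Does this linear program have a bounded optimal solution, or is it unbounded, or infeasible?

unbounded

From the feasible point (280/59, 469/59), moving in the direction (9, -10) keeps every constraint satisfied while W increases without bound.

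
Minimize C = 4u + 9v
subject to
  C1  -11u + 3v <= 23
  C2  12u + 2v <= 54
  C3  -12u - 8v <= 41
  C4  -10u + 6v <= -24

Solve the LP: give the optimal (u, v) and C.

u = 257/36, v = -95/6, minimum C = -2051/18

Feasible corners and C = 4u + 9v:
  (257/36, -95/6) → C = -2051/18
  (93/23, 63/23) → C = 939/23
  (-27/76, -349/76) → C = -171/4

At the optimal vertex, 12u + 2v = 54 and -12u - 8v = 41.
Solving simultaneously gives u = 257/36, v = -95/6.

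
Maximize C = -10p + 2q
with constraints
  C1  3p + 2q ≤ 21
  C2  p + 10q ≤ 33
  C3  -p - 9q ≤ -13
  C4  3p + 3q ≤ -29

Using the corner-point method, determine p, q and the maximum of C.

p = -167, q = 20, maximum C = 1710

At the optimal vertex, p + 10q = 33 and -p - 9q = -13.
Solving simultaneously gives p = -167, q = 20.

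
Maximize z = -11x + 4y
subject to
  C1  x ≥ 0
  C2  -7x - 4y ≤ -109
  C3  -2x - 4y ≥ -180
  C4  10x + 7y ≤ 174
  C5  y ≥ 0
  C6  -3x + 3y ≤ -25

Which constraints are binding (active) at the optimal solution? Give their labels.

C2 and C6

Corner points and z = -11x + 4y:
  (109/7, 0) → z = -1199/7
  (427/33, 152/33) → z = -1363/11
  (87/5, 0) → z = -957/5
  (41/3, 16/3) → z = -129

The maximum is at (427/33, 152/33). Substituting into each constraint, equality holds for C2 and C6; the remaining constraints have slack.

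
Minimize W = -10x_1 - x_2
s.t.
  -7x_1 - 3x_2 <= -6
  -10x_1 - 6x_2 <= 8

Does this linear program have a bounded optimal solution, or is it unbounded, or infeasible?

From the feasible point (5, -29/3), moving in the direction (6, -10) keeps every constraint satisfied while W decreases without bound.

unbounded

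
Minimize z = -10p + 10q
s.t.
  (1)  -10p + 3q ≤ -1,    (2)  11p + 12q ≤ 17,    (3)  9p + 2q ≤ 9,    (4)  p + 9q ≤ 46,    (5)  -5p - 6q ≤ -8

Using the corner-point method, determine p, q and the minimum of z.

p = 19/22, q = 27/44, minimum z = -5/2

Corner points and z = -10p + 10q:
  (7/17, 53/51) → z = 320/51
  (2/5, 1) → z = 6
  (37/43, 27/43) → z = -100/43
  (19/22, 27/44) → z = -5/2

At the optimal vertex, 9p + 2q = 9 and -5p - 6q = -8.
Solving simultaneously gives p = 19/22, q = 27/44.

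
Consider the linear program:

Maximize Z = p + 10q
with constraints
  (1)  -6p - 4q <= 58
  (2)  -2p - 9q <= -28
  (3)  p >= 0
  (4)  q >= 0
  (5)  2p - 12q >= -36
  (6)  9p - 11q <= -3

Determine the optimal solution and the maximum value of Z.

Extreme points and Z = p + 10q:
  (2/7, 64/21) → Z = 646/21
  (281/103, 258/103) → Z = 2861/103
  (180/43, 159/43) → Z = 1770/43

p = 180/43, q = 159/43, maximum Z = 1770/43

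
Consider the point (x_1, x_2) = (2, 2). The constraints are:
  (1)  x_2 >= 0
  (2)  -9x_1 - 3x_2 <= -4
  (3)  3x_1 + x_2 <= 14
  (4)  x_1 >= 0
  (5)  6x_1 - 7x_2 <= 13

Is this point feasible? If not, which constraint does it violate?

(1): 2 ≥ 0 ✓
(2): -24 ≤ -4 ✓
(3): 8 ≤ 14 ✓
(4): 2 ≥ 0 ✓
(5): -2 ≤ 13 ✓

feasible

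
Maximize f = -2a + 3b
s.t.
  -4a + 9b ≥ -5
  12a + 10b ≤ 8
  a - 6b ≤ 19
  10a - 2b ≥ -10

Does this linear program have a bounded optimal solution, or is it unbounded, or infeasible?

bounded optimum

Feasible corners and f = -2a + 3b:
  (61/74, -7/37) → f = -82/37
  (-50/41, -45/41) → f = -35/41
  (-21/31, 50/31) → f = 192/31
The feasible region has finitely many vertices and no improving ray; the maximum is 192/31 at (-21/31, 50/31).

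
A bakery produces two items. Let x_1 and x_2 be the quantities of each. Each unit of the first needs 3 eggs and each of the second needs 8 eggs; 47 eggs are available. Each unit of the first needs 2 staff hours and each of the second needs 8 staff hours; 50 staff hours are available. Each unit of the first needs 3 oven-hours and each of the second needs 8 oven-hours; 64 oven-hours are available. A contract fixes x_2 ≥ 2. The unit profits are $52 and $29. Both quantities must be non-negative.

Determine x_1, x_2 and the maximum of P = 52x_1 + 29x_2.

x_1 = 31/3, x_2 = 2, maximum P = 1786/3

Corner points and P = 52x_1 + 29x_2:
  (0, 47/8) → P = 1363/8
  (0, 2) → P = 58
  (31/3, 2) → P = 1786/3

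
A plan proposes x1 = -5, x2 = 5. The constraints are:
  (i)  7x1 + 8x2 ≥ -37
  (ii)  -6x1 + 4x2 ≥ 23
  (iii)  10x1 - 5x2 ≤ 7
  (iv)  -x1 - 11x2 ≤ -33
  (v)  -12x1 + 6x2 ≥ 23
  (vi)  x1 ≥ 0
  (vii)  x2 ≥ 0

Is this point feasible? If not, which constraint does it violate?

not feasible — violates (vi)

Constraint (vi): x1 = -5, which is not ≥ 0. All other constraints are satisfied.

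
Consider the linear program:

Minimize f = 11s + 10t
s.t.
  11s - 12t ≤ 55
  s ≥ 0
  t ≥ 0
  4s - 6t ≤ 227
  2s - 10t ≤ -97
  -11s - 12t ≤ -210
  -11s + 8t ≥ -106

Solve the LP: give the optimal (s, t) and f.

Extreme points and f = 11s + 10t:
  (0, 35/2) → f = 175
  (468/67, 1487/134) → f = 12583/67
  (918/47, 1279/94) → f = 16493/47
The feasible region is unbounded (it extends along (0, 1), (8, 11)), but f strictly increases along every unbounded feasible direction, so there is no improving ray and the minimum is attained at a vertex.

At the optimal vertex, s = 0 and -11s - 12t = -210.
Solving simultaneously gives s = 0, t = 35/2.

s = 0, t = 35/2, minimum f = 175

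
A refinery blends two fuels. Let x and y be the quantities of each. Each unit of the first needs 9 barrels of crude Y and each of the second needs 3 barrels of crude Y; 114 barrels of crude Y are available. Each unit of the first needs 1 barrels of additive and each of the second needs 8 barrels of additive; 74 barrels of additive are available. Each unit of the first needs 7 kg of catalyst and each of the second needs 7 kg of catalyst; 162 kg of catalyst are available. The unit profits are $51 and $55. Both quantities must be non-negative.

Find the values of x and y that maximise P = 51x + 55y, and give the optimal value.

x = 10, y = 8, maximum P = 950

Extreme points and P = 51x + 55y:
  (0, 0) → P = 0
  (0, 37/4) → P = 2035/4
  (38/3, 0) → P = 646
  (10, 8) → P = 950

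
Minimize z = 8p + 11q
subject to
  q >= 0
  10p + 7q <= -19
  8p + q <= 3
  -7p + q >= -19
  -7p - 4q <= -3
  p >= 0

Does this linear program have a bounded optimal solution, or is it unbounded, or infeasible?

infeasible

The boundaries 8p + q = 3 and -7p - 4q = -3 meet at (9/25, 3/25), but that point violates 10p + 7q ≤ -19. Every candidate vertex is excluded by some other constraint, so the feasible region is empty.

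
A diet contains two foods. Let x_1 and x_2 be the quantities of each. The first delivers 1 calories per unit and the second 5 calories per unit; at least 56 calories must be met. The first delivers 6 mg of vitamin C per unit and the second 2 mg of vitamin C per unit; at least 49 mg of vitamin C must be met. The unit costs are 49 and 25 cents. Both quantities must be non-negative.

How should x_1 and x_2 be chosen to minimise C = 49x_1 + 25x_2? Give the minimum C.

The feasible region is unbounded (it extends along (0, 1), (1, 0)), but C strictly increases along every unbounded feasible direction, so there is no improving ray and the minimum is attained at a vertex.

x_1 = 19/4, x_2 = 41/4, minimum C = 489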